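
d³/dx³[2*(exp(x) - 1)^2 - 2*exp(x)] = 16*exp(2*x) - 6*exp(x)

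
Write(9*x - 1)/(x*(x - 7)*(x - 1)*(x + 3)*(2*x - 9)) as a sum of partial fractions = -632/(4725*(2*x - 9)) - 7/(450*(x + 3)) + 1/(21*(x - 1)) + 31/(1050*(x - 7)) + 1/(189*x)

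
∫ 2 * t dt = t^2 + C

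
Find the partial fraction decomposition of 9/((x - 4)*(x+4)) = -9/(8*(x + 4)) + 9/(8*(x - 4))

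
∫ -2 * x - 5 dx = -x^2 - 5*x + C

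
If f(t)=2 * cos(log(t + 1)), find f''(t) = -2*sqrt(2)*cos(log(t + 1) + pi/4)/(t^2 + 2*t + 1)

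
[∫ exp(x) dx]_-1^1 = E - exp(-1)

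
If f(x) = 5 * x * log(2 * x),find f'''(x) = -5/x^2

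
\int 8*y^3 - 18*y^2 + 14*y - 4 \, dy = 2*y^4 - 6*y^3 + 7*y^2 - 4*y + C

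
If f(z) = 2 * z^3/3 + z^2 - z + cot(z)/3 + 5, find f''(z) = 4*z + 2 + 2*cos(z)/(3*sin(z)^3)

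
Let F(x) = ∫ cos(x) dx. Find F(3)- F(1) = -sin(1) + sin(3)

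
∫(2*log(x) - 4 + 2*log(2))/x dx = (log(2*x) - 2)^2 + C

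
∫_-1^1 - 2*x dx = 0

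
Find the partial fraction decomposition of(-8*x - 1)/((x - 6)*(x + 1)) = -1/(x + 1) - 7/(x - 6)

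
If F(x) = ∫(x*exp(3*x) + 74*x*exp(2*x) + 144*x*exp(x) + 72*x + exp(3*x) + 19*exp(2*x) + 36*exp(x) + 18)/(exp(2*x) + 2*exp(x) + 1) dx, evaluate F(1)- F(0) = exp(2)/(1 + E) + 54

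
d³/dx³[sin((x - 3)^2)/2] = -4*x^3*cos(x^2 - 6*x + 9) + 36*x^2*cos(x^2 - 6*x + 9) - 6*x*sin(x^2 - 6*x + 9) - 108*x*cos(x^2 - 6*x + 9) + 18*sin(x^2 - 6*x + 9) + 108*cos(x^2 - 6*x + 9)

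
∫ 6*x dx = 3*x^2 + C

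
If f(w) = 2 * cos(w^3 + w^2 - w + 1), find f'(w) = 2*(-3*w^2 - 2*w + 1)*sin(w^3 + w^2 - w + 1)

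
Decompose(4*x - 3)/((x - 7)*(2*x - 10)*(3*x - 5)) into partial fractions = 33/(320*(3*x - 5)) - 17/(40*(x - 5)) + 25/(64*(x - 7))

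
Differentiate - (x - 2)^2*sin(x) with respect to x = -x^2*cos(x) - 2*x*sin(x) + 4*x*cos(x) + 4*sin(x) - 4*cos(x)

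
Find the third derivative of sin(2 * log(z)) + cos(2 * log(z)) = 8*(2*sin(2*log(z)) + cos(2*log(z)))/z^3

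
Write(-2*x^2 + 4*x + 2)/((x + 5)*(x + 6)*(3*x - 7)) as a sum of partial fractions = 2/(275*(3*x - 7)) - 94/(25*(x + 6)) + 34/(11*(x + 5))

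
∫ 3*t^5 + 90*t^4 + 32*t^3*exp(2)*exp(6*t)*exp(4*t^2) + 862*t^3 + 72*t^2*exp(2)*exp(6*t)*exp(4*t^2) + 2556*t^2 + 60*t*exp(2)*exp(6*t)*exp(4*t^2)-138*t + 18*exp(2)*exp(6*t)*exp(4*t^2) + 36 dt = t^3*(t + 12)^3/2 - t^2*(t + 12)^2/2 + 3*t^2 + 36*t + (4*t^2 + 6*t + 2)*exp(4*t^2 + 6*t + 2) + C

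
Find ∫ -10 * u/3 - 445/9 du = -5*u^2/3 - 445*u/9 + C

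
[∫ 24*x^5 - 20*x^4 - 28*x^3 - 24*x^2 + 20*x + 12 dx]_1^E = -16 + (-exp(2) - 2*E - 3 + 2*exp(3))^2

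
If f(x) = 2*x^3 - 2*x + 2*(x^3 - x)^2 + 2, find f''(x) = 60*x^4 - 48*x^2 + 12*x + 4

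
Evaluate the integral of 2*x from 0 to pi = pi^2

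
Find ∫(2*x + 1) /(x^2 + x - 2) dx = log(-x^2 - x + 2) + C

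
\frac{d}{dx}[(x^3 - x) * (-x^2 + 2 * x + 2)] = -5*x^4 + 8*x^3 + 9*x^2 - 4*x - 2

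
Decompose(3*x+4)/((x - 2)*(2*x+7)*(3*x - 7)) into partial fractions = 99/(35*(3*x - 7)) - 26/(385*(2*x + 7)) - 10/(11*(x - 2))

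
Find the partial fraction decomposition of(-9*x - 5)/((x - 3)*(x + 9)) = -19/(3*(x + 9)) - 8/(3*(x - 3))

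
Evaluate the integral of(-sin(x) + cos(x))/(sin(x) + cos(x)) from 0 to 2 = log(cos(2) + sin(2))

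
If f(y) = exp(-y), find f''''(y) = exp(-y)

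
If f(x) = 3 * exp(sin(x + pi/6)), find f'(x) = 3*exp(sin(x + pi/6))*cos(x + pi/6)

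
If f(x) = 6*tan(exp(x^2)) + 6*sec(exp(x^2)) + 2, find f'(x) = 12*x*(sin(exp(x^2)) + 1)*exp(x^2)/cos(exp(x^2))^2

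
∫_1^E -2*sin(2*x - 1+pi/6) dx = -cos(pi/6 + 1) + cos(-1 + pi/6 + 2*E)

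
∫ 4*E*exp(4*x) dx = exp(4*x + 1) + C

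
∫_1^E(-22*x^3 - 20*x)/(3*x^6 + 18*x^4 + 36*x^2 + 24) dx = -2*(1 + exp(2))^2/(2 + exp(2))^2 + (1 + exp(2))/(3*(2 + exp(2))) + 2/3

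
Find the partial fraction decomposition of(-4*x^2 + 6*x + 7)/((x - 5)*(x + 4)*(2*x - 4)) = -3/(4*(x + 4)) - 1/(12*(x - 2)) - 7/(6*(x - 5))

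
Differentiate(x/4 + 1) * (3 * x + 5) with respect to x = 3*x/2 + 17/4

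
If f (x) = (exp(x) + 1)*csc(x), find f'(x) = -exp(x)*cot(x)*csc(x) + exp(x)*csc(x) - cot(x)*csc(x)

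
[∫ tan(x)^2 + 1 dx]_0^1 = tan(1)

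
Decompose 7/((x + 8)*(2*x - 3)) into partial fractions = 14/(19*(2*x - 3)) - 7/(19*(x + 8))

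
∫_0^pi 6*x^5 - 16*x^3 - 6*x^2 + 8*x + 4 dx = -2*pi^3 + 4*pi + (-pi^3 + 2*pi)^2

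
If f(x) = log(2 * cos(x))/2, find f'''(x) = -sin(x)/cos(x)^3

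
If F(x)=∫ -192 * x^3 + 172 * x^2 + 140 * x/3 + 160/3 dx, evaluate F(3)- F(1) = -2056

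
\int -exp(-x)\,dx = exp(-x) + C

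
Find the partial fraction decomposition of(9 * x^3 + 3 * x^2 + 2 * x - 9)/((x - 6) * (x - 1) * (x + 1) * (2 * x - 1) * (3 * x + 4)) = -2241/(1694*(3*x + 4)) - 98/(363*(2*x - 1)) + 17/(42*(x + 1)) - 1/(14*(x - 1)) + 411/(1694*(x - 6))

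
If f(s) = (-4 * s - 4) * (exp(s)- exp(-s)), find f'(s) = (-4*s*exp(2*s) - 4*s - 8*exp(2*s))*exp(-s)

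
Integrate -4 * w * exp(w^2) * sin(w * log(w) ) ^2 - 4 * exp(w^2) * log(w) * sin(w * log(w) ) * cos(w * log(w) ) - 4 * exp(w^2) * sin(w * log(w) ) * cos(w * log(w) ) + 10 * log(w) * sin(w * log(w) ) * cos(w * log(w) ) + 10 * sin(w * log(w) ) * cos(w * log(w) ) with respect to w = (5 - 2*exp(w^2))*sin(w*log(w))^2 + C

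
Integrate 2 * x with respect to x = x^2 + C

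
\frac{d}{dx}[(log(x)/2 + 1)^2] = (log(x) + 2)/(2*x)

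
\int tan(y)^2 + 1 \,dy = tan(y) + C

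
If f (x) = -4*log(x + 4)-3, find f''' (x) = -8/(x^3 + 12*x^2 + 48*x + 64)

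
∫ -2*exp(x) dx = -2*exp(x) + C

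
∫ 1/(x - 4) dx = log(12 - 3*x) + C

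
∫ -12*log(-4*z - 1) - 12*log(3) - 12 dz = -3*(4*z + 1)*log(-12*z - 3) + C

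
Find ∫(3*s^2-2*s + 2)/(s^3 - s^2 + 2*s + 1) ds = log(s^3 - s^2 + 2*s + 1) + C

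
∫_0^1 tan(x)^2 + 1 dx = tan(1)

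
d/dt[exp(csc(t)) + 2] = -exp(csc(t))*cot(t)*csc(t)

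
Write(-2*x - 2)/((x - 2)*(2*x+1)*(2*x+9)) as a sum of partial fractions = 7/(52*(2*x + 9)) + 1/(20*(2*x + 1)) - 6/(65*(x - 2))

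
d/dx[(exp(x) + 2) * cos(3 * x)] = -3*exp(x)*sin(3*x) + exp(x)*cos(3*x) - 6*sin(3*x)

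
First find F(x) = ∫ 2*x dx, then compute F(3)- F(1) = 8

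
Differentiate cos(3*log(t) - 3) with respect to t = -3*sin(3*log(t) - 3)/t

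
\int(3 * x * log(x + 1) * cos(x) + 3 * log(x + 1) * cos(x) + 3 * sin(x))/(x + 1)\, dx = 3*log(x + 1)*sin(x) + C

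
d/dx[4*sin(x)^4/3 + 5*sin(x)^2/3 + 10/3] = 3*sin(2*x) - 2*sin(4*x)/3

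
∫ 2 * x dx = x^2 + C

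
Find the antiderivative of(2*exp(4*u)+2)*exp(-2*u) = 2*sinh(2*u) + C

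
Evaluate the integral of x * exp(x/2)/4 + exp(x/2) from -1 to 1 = -exp(-1/2)/2 + 3*exp(1/2)/2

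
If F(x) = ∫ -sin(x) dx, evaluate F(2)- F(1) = -cos(1) + cos(2)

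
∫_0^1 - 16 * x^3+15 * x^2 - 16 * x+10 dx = 3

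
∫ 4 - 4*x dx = -2*x^2 + 4*x + C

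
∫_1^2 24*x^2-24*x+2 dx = 22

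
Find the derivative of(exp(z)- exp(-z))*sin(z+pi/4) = sqrt(2)*(exp(2*z)*cos(z) + sin(z))*exp(-z)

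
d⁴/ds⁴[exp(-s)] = exp(-s)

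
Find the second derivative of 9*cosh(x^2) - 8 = 36*x^2*cosh(x^2) + 18*sinh(x^2)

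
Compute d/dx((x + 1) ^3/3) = x^2 + 2*x + 1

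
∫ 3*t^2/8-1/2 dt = t^3/8 - t/2 + C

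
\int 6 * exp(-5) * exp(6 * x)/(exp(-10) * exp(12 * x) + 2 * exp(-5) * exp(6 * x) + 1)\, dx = exp(6*x)/(exp(6*x) + exp(5)) + C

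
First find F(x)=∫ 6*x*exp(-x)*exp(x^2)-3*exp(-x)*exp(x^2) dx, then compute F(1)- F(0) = 0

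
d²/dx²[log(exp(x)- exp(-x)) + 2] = -4*exp(2*x)/(exp(4*x) - 2*exp(2*x) + 1)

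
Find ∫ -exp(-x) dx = exp(-x) + C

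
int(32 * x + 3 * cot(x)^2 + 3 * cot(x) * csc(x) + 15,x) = 16*x^2 + 12*x - 3*cot(x) - 3*csc(x) + C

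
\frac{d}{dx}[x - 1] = 1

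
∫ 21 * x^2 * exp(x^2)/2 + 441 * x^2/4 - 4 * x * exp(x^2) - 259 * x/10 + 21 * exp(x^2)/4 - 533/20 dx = (21*x - 8)*(35*x^2 + x + 5*exp(x^2) - 25)/20 + C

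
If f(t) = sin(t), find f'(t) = cos(t)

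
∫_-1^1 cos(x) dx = 2*sin(1)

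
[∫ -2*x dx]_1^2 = -3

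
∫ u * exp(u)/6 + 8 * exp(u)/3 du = (u + 15)*exp(u)/6 + C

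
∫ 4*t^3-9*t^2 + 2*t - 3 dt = t^4 - 3*t^3 + t^2 - 3*t + C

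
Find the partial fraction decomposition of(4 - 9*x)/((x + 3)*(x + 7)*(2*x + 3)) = 70/(33*(2*x + 3)) + 67/(44*(x + 7)) - 31/(12*(x + 3))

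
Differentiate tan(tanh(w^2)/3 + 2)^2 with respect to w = 4*w*(tan(tanh(w^2)/3 + 2)^2 + 1)*tan(tanh(w^2)/3 + 2)/(3*cosh(w^2)^2)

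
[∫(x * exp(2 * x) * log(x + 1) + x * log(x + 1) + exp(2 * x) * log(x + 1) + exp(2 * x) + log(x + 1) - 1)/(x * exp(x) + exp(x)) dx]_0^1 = (E - exp(-1))*log(2)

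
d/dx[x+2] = 1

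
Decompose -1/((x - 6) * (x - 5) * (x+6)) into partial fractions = -1/(132*(x + 6)) + 1/(11*(x - 5)) - 1/(12*(x - 6))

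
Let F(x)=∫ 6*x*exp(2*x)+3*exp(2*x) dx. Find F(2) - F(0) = 6*exp(4)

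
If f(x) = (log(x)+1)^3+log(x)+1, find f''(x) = (2 - 3*log(x)^2)/x^2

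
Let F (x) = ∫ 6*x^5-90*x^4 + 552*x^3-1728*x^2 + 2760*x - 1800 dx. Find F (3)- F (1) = -124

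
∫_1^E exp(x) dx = -E + exp(E)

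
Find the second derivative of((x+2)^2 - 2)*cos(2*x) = -4*x^2*cos(2*x) - 8*x*sin(2*x) - 16*x*cos(2*x) - 16*sin(2*x) - 6*cos(2*x)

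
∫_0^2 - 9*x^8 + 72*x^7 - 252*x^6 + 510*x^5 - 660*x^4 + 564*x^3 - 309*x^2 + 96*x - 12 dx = 0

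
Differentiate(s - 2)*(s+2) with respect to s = 2*s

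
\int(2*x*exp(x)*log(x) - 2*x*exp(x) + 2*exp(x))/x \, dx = 2*(log(x) - 1)*exp(x) + C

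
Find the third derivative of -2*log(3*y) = -4/y^3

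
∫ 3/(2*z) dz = 3*log(z)/2 + C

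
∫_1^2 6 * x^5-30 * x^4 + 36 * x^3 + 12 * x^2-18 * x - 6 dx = 7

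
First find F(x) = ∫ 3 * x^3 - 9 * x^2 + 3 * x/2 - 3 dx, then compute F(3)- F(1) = -18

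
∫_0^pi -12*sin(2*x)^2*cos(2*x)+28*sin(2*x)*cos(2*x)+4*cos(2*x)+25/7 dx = 25*pi/7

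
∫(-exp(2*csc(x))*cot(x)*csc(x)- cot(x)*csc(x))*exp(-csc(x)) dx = exp(csc(x)) - exp(-csc(x)) + C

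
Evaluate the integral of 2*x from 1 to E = -1 + exp(2)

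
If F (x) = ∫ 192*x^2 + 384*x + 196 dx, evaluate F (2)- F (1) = 1220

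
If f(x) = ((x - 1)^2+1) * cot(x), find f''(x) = 2*x^2/tan(x) + 2*x^2/tan(x)^3 - 4*x - 4*x/tan(x) - 4*x/tan(x)^2 - 4*x/tan(x)^3 + 4 + 6/tan(x) + 4/tan(x)^2 + 4/tan(x)^3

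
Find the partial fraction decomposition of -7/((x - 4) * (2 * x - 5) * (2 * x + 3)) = -7/(44*(2*x + 3)) + 7/(12*(2*x - 5)) - 7/(33*(x - 4))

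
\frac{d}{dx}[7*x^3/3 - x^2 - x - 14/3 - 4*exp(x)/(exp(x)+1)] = (7*x^2*exp(2*x) + 14*x^2*exp(x) + 7*x^2 - 2*x*exp(2*x) - 4*x*exp(x) - 2*x - exp(2*x) - 6*exp(x) - 1)/(exp(2*x) + 2*exp(x) + 1)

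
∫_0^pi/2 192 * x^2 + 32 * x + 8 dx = 4*pi + 4*pi^2 + 8*pi^3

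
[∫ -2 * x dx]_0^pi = -pi^2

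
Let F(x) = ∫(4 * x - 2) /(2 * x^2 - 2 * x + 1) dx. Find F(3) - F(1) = log(13)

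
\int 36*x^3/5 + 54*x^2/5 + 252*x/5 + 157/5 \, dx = 9*x^4/5 + 18*x^3/5 + 126*x^2/5 + 157*x/5 + C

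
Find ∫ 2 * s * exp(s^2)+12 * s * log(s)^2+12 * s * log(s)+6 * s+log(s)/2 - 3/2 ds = 6*s^2*log(s)^2 + 3*s^2 + s*log(s)/2 - 2*s + exp(s^2) + C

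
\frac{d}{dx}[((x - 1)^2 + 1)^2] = 4*x^3 - 12*x^2 + 16*x - 8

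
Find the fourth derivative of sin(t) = sin(t)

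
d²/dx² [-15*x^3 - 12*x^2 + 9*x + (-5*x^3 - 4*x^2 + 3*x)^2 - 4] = 750*x^4 + 800*x^3 - 168*x^2 - 234*x - 6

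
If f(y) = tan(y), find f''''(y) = 24*tan(y)^5 + 40*tan(y)^3 + 16*tan(y)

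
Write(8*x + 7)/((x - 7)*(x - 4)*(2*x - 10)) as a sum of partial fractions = 13/(2*(x - 4)) - 47/(4*(x - 5)) + 21/(4*(x - 7))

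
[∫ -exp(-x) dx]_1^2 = -exp(-1) + exp(-2)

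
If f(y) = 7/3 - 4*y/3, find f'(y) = -4/3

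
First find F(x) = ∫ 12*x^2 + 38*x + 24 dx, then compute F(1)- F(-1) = 56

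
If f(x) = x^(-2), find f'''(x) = -24/x^5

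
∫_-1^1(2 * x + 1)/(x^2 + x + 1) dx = -log(2) + log(6)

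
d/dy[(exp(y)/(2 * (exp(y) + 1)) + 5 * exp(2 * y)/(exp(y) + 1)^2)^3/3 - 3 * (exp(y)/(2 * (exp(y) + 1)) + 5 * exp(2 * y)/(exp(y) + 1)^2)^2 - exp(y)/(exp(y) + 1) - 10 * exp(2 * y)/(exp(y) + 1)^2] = (-399*exp(6*y) - 6025*exp(5*y) - 4549*exp(4*y) - 1127*exp(3*y) - 212*exp(2*y) - 8*exp(y))/(8*exp(7*y) + 56*exp(6*y) + 168*exp(5*y) + 280*exp(4*y) + 280*exp(3*y) + 168*exp(2*y) + 56*exp(y) + 8)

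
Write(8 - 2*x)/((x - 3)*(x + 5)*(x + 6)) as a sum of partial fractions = 20/(9*(x + 6)) - 9/(4*(x + 5)) + 1/(36*(x - 3))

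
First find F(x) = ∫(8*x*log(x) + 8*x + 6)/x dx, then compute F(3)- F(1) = 30*log(3)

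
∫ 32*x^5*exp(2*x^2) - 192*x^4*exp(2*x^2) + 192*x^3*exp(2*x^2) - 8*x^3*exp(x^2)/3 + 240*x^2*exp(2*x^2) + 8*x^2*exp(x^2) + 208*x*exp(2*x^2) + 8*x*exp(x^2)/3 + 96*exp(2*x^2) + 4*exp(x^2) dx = 4*(6*(-x^2 + 3*x + 2)*exp(x^2) + 1)*(-x^2 + 3*x + 2)*exp(x^2)/3 + C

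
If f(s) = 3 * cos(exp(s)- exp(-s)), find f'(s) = -3*(exp(2*s) + 1)*exp(-s)*sin(exp(s) - exp(-s))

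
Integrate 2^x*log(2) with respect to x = 2^x + C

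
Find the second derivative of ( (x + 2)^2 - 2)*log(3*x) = (2*x^2*log(x) + 2*x^2*log(3) + 3*x^2 + 4*x - 2)/x^2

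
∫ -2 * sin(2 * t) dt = cos(2*t) + C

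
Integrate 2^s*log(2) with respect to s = 2^s + C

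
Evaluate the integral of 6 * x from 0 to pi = 3*pi^2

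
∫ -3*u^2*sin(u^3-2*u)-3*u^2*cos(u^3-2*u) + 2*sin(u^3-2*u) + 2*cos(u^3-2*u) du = -sin(u*(u^2 - 2)) + cos(u*(u^2 - 2)) + C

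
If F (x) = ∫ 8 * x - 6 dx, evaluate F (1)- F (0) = -2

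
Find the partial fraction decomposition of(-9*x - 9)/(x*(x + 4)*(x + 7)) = 18/(7*(x + 7)) - 9/(4*(x + 4)) - 9/(28*x)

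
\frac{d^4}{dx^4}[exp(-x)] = exp(-x)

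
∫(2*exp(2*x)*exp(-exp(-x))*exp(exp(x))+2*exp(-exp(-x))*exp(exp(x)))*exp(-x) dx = 2*exp(2*sinh(x)) + C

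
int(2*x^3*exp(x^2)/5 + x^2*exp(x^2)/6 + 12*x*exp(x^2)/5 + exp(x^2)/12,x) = (x^2/5 + x/12 + 1)*exp(x^2) + C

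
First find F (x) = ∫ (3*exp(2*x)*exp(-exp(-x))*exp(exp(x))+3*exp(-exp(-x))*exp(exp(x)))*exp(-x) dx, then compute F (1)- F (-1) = -3*exp(-E + exp(-1)) + 3*exp(E - exp(-1))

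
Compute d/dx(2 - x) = -1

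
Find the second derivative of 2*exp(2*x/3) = 8*exp(2*x/3)/9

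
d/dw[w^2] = 2*w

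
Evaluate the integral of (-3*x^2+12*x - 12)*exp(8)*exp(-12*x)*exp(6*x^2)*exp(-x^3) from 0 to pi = -exp(8) + exp(-(-2 + pi)^3)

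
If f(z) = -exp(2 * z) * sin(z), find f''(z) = -(3*sin(z) + 4*cos(z))*exp(2*z)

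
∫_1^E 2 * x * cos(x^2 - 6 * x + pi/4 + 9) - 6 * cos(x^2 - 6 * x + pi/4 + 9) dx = sin((-3 + E)^2 + pi/4) - sin(pi/4 + 4)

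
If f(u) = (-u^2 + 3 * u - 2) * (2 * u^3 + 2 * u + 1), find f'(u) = -10*u^4 + 24*u^3 - 18*u^2 + 10*u - 1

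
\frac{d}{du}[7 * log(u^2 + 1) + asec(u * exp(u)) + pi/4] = (14*u^3*sqrt(1 - exp(-2*u)/u^2)*exp(u) + u^3 + u^2 + u + 1)/(u^4*sqrt(1 - exp(-2*u)/u^2)*exp(u) + u^2*sqrt(1 - exp(-2*u)/u^2)*exp(u))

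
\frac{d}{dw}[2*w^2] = 4*w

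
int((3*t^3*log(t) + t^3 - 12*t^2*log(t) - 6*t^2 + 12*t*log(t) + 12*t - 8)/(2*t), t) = (t - 2)^3*log(t)/2 + C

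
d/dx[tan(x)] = cos(x)^(-2)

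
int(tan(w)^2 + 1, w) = tan(w) + C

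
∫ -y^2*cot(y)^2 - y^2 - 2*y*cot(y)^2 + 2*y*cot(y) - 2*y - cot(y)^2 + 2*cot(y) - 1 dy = (y + 1)^2*cot(y) + C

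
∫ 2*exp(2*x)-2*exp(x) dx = (exp(x) - 1)^2 + C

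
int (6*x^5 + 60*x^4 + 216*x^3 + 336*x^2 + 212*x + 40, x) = x^6 + 12*x^5 + 54*x^4 + 112*x^3 + 106*x^2 + 40*x + C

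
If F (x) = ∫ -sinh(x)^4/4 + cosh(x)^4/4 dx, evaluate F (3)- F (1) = -sinh(2)/8 + sinh(6)/8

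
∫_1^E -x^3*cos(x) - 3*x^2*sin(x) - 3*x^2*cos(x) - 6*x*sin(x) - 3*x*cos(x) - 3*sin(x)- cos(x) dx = -(1 + E)^3*sin(E) + 8*sin(1)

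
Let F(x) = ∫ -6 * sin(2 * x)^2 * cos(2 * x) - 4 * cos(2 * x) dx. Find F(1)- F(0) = -2*sin(2) - sin(2)^3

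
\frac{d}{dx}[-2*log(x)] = -2/x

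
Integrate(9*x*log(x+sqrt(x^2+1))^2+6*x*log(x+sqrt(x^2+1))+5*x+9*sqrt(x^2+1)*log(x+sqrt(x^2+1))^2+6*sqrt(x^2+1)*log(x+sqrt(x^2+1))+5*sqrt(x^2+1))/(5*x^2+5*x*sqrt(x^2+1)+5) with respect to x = (3*log(x + sqrt(x^2 + 1))^2 + 3*log(x + sqrt(x^2 + 1)) + 5)*log(x + sqrt(x^2 + 1))/5 + C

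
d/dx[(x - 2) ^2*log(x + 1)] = (2*x^2*log(x + 1) + x^2 - 2*x*log(x + 1) - 4*x - 4*log(x + 1) + 4)/(x + 1)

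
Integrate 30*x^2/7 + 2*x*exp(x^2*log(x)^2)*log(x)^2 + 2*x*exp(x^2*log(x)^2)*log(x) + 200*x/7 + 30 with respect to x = 10*x*(x + 3)*(x + 7)/7 + exp(x^2*log(x)^2) + C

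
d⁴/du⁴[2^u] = 2^u*log(2)^4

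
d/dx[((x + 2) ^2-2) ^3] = 6*x^5 + 60*x^4 + 216*x^3 + 336*x^2 + 216*x + 48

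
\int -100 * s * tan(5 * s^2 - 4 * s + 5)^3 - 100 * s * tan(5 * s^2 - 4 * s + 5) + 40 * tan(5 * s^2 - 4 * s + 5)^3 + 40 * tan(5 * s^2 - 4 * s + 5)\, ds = -5*tan(5*s^2 - 4*s + 5)^2 + C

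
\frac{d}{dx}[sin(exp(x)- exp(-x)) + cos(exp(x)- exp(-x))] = sqrt(2)*(exp(2*x) + 1)*exp(-x)*cos(exp(x) + pi/4 - exp(-x))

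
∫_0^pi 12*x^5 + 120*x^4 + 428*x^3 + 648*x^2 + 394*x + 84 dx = -(-2 + (2 + pi)^2)^2 - 16 + (2 + pi)^2 + 2*(-2 + (2 + pi)^2)^3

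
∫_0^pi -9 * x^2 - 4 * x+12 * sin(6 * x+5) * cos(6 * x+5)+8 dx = -3*pi^3 - 2*pi^2 + 8*pi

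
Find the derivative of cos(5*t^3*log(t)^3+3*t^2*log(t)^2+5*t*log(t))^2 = -(15*t^2*log(t)^3 + 15*t^2*log(t)^2 + 6*t*log(t)^2 + 6*t*log(t) + 5*log(t) + 5)*sin(2*t*(5*t^2*log(t)^2 + 3*t*log(t) + 5)*log(t))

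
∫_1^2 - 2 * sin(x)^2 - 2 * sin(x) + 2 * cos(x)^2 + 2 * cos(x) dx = -(cos(1) + sin(1) + 1)^2 + (cos(2) + sin(2) + 1)^2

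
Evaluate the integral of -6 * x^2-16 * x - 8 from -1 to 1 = -20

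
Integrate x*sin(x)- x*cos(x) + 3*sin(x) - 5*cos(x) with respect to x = -sqrt(2)*(x + 4)*sin(x + pi/4) + C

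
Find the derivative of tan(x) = cos(x)^(-2)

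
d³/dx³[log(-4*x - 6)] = 16/(8*x^3 + 36*x^2 + 54*x + 27)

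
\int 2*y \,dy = y^2 + C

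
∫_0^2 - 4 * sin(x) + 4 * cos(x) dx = -4 + 4*cos(2) + 4*sin(2)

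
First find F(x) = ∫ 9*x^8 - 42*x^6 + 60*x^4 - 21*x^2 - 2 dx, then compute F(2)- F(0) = 68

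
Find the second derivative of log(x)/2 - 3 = -1/(2*x^2)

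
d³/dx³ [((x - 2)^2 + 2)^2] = 24*x - 48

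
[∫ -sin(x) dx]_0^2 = -1 + cos(2)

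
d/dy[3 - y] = -1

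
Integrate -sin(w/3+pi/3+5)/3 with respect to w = cos(w/3 + pi/3 + 5) + C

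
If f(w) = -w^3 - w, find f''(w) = -6*w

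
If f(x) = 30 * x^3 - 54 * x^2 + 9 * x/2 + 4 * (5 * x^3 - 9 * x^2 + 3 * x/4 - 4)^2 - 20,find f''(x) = 3000*x^4 - 7200*x^3 + 4248*x^2 - 1104*x + 945/2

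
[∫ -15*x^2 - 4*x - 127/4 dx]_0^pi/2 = -127*pi/8 - 5*pi^3/8 - pi^2/2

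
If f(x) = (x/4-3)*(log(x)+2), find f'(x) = (x*log(x) + 3*x - 12)/(4*x)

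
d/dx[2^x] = 2^x*log(2)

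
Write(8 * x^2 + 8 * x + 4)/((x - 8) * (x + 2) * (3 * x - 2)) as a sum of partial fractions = -29/(44*(3*x - 2)) + 1/(4*(x + 2)) + 29/(11*(x - 8))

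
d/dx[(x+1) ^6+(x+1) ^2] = 6*x^5 + 30*x^4 + 60*x^3 + 60*x^2 + 32*x + 8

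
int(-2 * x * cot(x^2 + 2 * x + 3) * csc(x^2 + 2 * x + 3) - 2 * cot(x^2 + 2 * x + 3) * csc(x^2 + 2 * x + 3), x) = csc((x + 1)^2 + 2) + C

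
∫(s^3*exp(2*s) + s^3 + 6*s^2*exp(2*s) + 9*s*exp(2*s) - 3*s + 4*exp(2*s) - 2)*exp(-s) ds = 2*(s + 1)^3*sinh(s) + C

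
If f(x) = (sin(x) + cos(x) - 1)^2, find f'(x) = 2*cos(2*x) - 2*sqrt(2)*cos(x + pi/4)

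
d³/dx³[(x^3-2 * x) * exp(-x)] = (-x^3 + 9*x^2 - 16*x)*exp(-x)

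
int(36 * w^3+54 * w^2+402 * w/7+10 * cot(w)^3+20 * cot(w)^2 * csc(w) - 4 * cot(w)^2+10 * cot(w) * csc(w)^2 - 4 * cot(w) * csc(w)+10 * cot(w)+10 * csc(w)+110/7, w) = 12*w^2/7 + 12*w/7 - 5*(cot(w) + csc(w))^2 + 9*(w^2 + w + 1)^2 + 4*cot(w) + 4*csc(w) + C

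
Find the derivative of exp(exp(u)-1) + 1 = exp(u + exp(u) - 1)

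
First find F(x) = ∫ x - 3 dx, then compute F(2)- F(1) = -3/2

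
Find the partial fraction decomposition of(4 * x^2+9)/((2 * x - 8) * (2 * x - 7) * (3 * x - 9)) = -116/(3*(2*x - 7)) + 15/(2*(x - 3)) + 73/(6*(x - 4))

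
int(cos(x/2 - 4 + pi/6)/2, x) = sin(x/2 - 4 + pi/6) + C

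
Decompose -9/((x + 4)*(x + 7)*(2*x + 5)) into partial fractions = -4/(3*(2*x + 5)) - 1/(3*(x + 7)) + 1/(x + 4)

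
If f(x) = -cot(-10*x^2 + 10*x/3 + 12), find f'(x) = 10*(1/3 - 2*x)/sin(2*(-5*x^2 + 5*x/3 + 6))^2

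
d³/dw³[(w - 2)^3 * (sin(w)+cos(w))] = w^3*sin(w) - w^3*cos(w) - 15*w^2*sin(w) - 3*w^2*cos(w) + 30*w*sin(w) + 42*w*cos(w) - 2*sin(w) - 58*cos(w)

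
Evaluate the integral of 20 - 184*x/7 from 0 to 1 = 48/7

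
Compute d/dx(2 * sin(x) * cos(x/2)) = -sin(x/2)*sin(x) + 2*cos(x/2)*cos(x)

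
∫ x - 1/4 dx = x^2/2 - x/4 + C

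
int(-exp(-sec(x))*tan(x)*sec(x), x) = exp(-sec(x)) + C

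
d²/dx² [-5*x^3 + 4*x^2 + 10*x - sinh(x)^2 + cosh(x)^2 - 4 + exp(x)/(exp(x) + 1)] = (-30*x*exp(3*x) - 90*x*exp(2*x) - 90*x*exp(x) - 30*x + 8*exp(3*x) + 23*exp(2*x) + 25*exp(x) + 8)/(exp(3*x) + 3*exp(2*x) + 3*exp(x) + 1)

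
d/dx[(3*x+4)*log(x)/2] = (3*x*log(x) + 3*x + 4)/(2*x)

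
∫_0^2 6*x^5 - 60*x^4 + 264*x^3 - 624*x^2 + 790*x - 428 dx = -204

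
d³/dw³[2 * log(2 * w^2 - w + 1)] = (64*w^3 - 48*w^2 - 72*w + 20)/(8*w^6 - 12*w^5 + 18*w^4 - 13*w^3 + 9*w^2 - 3*w + 1)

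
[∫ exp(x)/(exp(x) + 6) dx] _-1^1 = -log(exp(-1) + 6) + log(E + 6)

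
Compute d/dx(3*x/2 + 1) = 3/2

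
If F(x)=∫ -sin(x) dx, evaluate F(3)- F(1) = cos(3) - cos(1)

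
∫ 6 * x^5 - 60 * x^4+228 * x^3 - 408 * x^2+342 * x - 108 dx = x^6 - 12*x^5 + 57*x^4 - 136*x^3 + 171*x^2 - 108*x + C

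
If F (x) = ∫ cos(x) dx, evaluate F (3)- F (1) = -sin(1) + sin(3)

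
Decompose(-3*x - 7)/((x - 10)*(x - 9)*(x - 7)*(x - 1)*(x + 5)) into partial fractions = 1/(1890*(x + 5)) + 5/(1296*(x - 1)) - 7/(108*(x - 7)) + 17/(112*(x - 9)) - 37/(405*(x - 10))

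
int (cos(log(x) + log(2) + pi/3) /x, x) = sin(log(2*x) + pi/3) + C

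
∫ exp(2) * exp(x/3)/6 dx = exp(x/3 + 2)/2 + C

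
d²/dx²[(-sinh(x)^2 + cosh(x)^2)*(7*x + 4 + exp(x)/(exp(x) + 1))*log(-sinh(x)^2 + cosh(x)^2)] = 0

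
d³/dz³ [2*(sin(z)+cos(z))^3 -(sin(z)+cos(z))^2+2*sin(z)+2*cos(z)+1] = -27*sqrt(2)*sin(3*z + pi/4) + 8*cos(2*z) - 5*sqrt(2)*cos(z + pi/4)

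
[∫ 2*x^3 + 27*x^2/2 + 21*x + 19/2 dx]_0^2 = 105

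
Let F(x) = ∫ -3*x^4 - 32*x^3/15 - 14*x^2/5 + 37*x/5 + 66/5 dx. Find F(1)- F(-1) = 70/3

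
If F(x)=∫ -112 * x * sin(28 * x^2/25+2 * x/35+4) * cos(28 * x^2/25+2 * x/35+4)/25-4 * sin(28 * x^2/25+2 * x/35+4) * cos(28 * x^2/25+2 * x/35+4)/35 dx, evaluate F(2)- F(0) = cos(3008/175)/2 - cos(8)/2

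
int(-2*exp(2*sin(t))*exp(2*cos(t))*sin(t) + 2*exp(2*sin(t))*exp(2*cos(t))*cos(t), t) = exp(2*sqrt(2)*sin(t + pi/4)) + C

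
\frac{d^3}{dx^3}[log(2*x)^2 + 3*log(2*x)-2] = (4*log(x) + 4*log(2))/x^3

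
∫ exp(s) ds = exp(s) + C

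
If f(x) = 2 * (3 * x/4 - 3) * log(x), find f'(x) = (3*x*log(x) + 3*x - 12)/(2*x)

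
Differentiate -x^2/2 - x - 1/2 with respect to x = -x - 1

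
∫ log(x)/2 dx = x*(log(x) - 1)/2 + C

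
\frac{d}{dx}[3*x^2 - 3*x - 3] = 6*x - 3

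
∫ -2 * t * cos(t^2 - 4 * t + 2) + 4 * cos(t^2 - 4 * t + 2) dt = -sin((t - 2)^2 - 2) + C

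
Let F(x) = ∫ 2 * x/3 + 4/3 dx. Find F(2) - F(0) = 4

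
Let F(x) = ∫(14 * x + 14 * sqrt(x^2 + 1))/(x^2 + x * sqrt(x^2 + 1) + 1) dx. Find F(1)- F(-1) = -14*log(-1 + sqrt(2)) + 14*log(1 + sqrt(2))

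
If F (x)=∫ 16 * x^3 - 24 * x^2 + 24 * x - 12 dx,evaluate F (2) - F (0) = 24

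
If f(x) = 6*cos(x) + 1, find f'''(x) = 6*sin(x)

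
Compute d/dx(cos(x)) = -sin(x)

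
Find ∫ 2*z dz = z^2 + C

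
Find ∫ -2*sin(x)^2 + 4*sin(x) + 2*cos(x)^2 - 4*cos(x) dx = (sqrt(2)*sin(x + pi/4) - 2)^2 + C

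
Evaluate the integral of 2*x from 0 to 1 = 1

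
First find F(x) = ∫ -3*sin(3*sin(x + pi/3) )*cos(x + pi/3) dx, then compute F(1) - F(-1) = -cos(3*cos(pi/6 + 1)) + cos(3*sin(1 + pi/3))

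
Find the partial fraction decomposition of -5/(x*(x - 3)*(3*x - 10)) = -9/(2*(3*x - 10)) + 5/(3*(x - 3)) - 1/(6*x)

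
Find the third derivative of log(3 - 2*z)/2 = 8/(8*z^3 - 36*z^2 + 54*z - 27)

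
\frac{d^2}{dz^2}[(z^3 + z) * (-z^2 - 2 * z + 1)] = -20*z^3 - 24*z^2 - 4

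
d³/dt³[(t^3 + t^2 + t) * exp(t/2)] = t^3*exp(t/2)/8 + 19*t^2*exp(t/2)/8 + 85*t*exp(t/2)/8 + 39*exp(t/2)/4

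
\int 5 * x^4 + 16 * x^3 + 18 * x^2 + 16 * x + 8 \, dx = x^5 + 4*x^4 + 6*x^3 + 8*x^2 + 8*x + C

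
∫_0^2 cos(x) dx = sin(2)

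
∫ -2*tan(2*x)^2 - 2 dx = -tan(2*x) + C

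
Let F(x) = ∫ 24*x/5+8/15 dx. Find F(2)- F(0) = 32/3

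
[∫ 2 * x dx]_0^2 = 4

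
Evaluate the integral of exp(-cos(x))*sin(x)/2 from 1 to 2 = -exp(-cos(1))/2 + exp(-cos(2))/2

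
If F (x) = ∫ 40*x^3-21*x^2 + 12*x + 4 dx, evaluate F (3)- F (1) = 674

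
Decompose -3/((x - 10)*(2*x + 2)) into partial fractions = 3/(22*(x + 1)) - 3/(22*(x - 10))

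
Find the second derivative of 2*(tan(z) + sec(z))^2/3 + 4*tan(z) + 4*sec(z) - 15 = 4*(23*sin(z)/3 + 4*sin(2*z) - sin(3*z)/3 + 5*cos(z) + 2*cos(2*z)*tan(z)^2 - 2*cos(2*z)/3 - cos(3*z) + 2*tan(z)^2 + 10/3)/(cos(2*z) + 1)^2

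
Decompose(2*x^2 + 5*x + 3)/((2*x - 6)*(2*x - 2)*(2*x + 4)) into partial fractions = 1/(120*(x + 2)) - 5/(24*(x - 1)) + 9/(20*(x - 3))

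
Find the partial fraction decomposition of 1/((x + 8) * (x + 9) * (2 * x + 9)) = 4/(63*(2*x + 9)) + 1/(9*(x + 9)) - 1/(7*(x + 8))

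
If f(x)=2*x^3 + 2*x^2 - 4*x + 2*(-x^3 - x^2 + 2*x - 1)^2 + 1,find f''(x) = 60*x^4 + 80*x^3 - 72*x^2 - 12*x + 28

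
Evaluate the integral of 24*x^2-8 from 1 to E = -8*E + 8*exp(3)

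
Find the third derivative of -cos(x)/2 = -sin(x)/2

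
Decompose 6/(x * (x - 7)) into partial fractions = 6/(7*(x - 7)) - 6/(7*x)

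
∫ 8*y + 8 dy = 4*y^2 + 8*y + C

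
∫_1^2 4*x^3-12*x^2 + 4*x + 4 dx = -3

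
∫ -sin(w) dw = cos(w) + C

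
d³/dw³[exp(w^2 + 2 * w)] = 8*w^3*exp(w^2 + 2*w) + 24*w^2*exp(w^2 + 2*w) + 36*w*exp(w^2 + 2*w) + 20*exp(w^2 + 2*w)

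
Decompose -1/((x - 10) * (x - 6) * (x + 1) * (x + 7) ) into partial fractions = 1/(1326*(x + 7)) - 1/(462*(x + 1)) + 1/(364*(x - 6)) - 1/(748*(x - 10))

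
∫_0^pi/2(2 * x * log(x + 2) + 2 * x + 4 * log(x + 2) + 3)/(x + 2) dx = -3*log(2) + (3 + pi)*log(pi/2 + 2)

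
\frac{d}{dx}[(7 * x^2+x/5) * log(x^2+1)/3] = (70*x^3*log(x^2 + 1) + 70*x^3 + x^2*log(x^2 + 1) + 2*x^2 + 70*x*log(x^2 + 1) + log(x^2 + 1))/(15*x^2 + 15)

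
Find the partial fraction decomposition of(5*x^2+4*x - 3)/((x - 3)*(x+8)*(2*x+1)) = 1/(7*(2*x + 1)) + 19/(11*(x + 8)) + 54/(77*(x - 3))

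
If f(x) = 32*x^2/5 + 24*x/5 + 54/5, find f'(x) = 64*x/5 + 24/5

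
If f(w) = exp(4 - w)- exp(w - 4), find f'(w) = (-exp(2*w - 8) - 1)*exp(4 - w)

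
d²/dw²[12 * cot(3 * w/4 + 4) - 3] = 27*cos(3*w/4 + 4)/(2*sin(3*w/4 + 4)^3)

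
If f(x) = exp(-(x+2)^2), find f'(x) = (-2*x - 4)*exp(-x^2 - 4*x - 4)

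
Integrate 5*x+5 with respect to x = 5*x^2/2 + 5*x + C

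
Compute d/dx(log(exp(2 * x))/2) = 1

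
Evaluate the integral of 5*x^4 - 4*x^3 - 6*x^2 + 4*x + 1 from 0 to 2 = 10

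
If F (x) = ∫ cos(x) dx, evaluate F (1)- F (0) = sin(1)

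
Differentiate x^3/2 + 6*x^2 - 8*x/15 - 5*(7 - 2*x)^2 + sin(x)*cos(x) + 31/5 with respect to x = 3*x^2/2 - 28*x + cos(2*x) + 2092/15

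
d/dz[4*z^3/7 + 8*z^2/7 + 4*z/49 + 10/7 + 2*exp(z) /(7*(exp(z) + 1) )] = (84*z^2*exp(2*z) + 168*z^2*exp(z) + 84*z^2 + 112*z*exp(2*z) + 224*z*exp(z) + 112*z + 4*exp(2*z) + 22*exp(z) + 4)/(49*exp(2*z) + 98*exp(z) + 49)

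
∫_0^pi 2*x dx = pi^2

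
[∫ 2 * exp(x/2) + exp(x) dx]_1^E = -(exp(1/2) + 2)^2 + (2 + exp(E/2))^2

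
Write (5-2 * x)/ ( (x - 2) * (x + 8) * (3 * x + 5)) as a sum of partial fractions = -75/(209*(3*x + 5)) + 21/(190*(x + 8)) + 1/(110*(x - 2))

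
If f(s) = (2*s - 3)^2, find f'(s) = 8*s - 12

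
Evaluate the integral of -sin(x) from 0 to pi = -2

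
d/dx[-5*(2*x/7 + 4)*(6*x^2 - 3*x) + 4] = -180*x^2/7 - 1620*x/7 + 60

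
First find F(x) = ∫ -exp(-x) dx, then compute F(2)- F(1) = -exp(-1) + exp(-2)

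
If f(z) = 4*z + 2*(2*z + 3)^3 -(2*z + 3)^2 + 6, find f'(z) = 48*z^2 + 136*z + 100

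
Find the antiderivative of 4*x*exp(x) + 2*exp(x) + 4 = 2*(2*x - 1)*(exp(x) + 1) + C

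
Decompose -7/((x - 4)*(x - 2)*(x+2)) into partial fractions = -7/(24*(x + 2)) + 7/(8*(x - 2)) - 7/(12*(x - 4))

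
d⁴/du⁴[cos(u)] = cos(u)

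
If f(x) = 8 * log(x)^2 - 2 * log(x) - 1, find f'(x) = (16*log(x) - 2)/x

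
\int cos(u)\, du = sin(u) + C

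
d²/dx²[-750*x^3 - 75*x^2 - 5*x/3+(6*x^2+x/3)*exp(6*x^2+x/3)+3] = 864*x^4*exp(6*x^2 + x/3) + 96*x^3*exp(6*x^2 + x/3) + 1090*x^2*exp(6*x^2 + x/3)/3 + 541*x*exp(6*x^2 + x/3)/27 - 4500*x + 110*exp(6*x^2 + x/3)/9 - 150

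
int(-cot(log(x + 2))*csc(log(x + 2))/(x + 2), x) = csc(log(x + 2)) + C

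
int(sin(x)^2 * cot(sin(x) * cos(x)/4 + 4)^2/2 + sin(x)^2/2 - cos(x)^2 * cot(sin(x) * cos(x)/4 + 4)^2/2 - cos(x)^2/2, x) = 2*cot(sin(2*x)/8 + 4) + C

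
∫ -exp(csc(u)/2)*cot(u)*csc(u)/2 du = exp(csc(u)/2) + C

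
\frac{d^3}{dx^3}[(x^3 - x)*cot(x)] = -6*x^3*cot(x)^4 - 8*x^3*cot(x)^2 - 2*x^3 + 18*x^2*cot(x)^3 + 18*x^2*cot(x) + 6*x*cot(x)^4 - 10*x*cot(x)^2 - 16*x - 6*cot(x)^3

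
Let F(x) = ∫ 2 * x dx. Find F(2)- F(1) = 3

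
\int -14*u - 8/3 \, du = -7*u^2 - 8*u/3 + C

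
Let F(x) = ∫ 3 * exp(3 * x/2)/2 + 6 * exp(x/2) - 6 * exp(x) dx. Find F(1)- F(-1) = (-2 + exp(1/2))^3 - (-2 + exp(-1/2))^3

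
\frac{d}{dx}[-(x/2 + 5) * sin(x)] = -x*cos(x)/2 - sin(x)/2 - 5*cos(x)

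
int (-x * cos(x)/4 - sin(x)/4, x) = -x*sin(x)/4 + C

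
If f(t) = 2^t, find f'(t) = 2^t*log(2)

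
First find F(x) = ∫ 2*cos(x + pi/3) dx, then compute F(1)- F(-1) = 2*sin(1)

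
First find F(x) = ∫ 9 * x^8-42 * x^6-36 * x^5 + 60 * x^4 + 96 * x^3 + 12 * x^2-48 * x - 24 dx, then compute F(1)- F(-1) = -26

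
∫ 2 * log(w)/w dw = log(w)^2 + C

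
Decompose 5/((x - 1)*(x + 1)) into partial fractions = -5/(2*(x + 1)) + 5/(2*(x - 1))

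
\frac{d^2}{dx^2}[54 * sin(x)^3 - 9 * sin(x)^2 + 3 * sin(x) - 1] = -486*sin(x)^3 + 36*sin(x)^2 + 321*sin(x) - 18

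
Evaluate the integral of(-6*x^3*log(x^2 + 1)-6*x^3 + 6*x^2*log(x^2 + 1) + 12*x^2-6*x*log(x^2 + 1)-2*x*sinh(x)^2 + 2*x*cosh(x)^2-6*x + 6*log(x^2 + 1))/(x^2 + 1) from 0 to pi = -(-6*pi + 3 + 3*pi^2)*log(1 + pi^2) + log(1 + pi^2)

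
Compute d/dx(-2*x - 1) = -2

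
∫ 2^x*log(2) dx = 2^x + C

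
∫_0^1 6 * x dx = 3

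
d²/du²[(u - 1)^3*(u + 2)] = 12*u^2 - 6*u - 6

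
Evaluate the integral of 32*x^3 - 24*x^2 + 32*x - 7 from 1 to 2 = 105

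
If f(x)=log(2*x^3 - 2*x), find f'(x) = (3*x^2 - 1)/(x^3 - x)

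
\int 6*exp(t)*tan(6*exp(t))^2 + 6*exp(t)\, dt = tan(6*exp(t)) + C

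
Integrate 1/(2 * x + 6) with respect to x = log(2*x/3 + 2)/2 + C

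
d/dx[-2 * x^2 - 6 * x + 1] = -4*x - 6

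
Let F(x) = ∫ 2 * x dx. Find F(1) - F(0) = 1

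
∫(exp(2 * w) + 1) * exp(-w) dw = 2*sinh(w) + C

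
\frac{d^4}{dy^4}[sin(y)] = sin(y)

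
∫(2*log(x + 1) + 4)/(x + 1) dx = (log(x + 1) + 2)^2 + C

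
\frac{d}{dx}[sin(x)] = cos(x)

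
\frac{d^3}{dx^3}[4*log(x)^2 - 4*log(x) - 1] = (16*log(x) - 32)/x^3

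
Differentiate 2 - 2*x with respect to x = -2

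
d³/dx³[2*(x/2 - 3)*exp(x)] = x*exp(x) - 3*exp(x)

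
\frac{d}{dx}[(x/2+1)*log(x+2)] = log(x + 2)/2 + 1/2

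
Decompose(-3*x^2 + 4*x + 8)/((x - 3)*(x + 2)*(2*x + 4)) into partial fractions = -34/(25*(x + 2)) + 6/(5*(x + 2)^2) - 7/(50*(x - 3))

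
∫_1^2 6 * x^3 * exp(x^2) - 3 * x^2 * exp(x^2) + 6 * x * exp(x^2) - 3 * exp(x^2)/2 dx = -3*E/2 + 9*exp(4)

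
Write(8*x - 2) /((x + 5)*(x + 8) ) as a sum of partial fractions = 22/(x + 8) - 14/(x + 5)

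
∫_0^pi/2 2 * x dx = pi^2/4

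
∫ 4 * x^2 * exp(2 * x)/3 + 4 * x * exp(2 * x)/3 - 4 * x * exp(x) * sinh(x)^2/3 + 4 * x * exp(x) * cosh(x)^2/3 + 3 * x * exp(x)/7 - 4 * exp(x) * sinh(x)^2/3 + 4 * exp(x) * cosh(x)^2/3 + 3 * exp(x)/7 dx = x*(14*x*exp(x) + 37)*exp(x)/21 + C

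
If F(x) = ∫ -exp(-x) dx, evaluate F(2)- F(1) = -exp(-1) + exp(-2)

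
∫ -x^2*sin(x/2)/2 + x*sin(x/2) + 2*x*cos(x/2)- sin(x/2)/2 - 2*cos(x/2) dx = (x - 1)^2*cos(x/2) + C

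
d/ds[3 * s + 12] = 3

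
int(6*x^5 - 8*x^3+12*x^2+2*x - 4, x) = x^6 - 2*x^4 + 4*x^3 + x^2 - 4*x + C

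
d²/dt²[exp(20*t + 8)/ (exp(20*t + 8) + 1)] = (400*exp(20*t + 8) - 400*exp(40*t + 16))/(exp(24)*exp(60*t) + 3*exp(16)*exp(40*t) + 3*exp(8)*exp(20*t) + 1)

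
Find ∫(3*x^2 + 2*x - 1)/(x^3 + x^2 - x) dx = log(x*(x^2 + x - 1)) + C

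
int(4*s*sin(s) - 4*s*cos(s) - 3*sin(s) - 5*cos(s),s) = -sqrt(2)*(4*s + 1)*sin(s + pi/4) + C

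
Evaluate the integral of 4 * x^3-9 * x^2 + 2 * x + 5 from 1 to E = -4 + (E + exp(2))*((-2 + E)^2 + 1)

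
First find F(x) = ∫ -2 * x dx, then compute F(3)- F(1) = -8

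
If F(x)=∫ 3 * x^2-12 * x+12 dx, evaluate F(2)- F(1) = 1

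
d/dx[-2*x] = -2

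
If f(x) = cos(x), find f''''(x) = cos(x)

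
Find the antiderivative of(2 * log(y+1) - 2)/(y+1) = (log(y + 1) - 1)^2 + C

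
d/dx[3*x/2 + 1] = 3/2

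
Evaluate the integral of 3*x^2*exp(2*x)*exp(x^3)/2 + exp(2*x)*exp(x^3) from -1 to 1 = -exp(-3)/2 + exp(3)/2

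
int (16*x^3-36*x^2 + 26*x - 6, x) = 4*x^4 - 12*x^3 + 13*x^2 - 6*x + C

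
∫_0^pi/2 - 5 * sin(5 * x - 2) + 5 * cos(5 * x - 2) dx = 2*sin(2)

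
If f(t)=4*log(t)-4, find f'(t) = 4/t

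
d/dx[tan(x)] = cos(x)^(-2)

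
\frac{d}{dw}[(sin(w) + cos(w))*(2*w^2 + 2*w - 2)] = 2*sqrt(2)*w^2*cos(w + pi/4) + 2*w*sin(w) + 6*w*cos(w) + 4*sin(w)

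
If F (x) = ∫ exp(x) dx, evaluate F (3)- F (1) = -E + exp(3)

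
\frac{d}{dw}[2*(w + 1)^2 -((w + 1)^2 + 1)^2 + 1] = -4*w^3 - 12*w^2 - 12*w - 4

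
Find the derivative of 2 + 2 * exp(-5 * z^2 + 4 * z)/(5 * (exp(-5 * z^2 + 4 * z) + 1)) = (-20*z*exp(-5*z^2 + 4*z) + 8*exp(-5*z^2 + 4*z))/(5*exp(8*z)*exp(-10*z^2) + 10*exp(4*z)*exp(-5*z^2) + 5)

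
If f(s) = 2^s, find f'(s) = 2^s*log(2)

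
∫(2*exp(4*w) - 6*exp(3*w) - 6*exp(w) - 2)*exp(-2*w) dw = ((exp(w) - 3)*exp(w) - 1)^2*exp(-2*w) + C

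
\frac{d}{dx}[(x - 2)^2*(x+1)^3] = 5*x^4 - 4*x^3 - 15*x^2 + 2*x + 8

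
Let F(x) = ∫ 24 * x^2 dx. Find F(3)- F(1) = 208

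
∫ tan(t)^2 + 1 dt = tan(t) + C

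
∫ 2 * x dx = x^2 + C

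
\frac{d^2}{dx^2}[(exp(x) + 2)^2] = 4*exp(2*x) + 4*exp(x)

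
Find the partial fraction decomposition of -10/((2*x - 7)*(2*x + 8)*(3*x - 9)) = -4/(9*(2*x - 7)) - 1/(63*(x + 4)) + 5/(21*(x - 3))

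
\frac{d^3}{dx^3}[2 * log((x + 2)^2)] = 8/(x^3 + 6*x^2 + 12*x + 8)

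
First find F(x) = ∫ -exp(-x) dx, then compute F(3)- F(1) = -exp(-1) + exp(-3)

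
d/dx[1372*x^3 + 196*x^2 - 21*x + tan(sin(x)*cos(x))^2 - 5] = 4116*x^2 + 392*x + 2*sin(sin(2*x)/2)*cos(2*x)/cos(sin(2*x)/2)^3 - 21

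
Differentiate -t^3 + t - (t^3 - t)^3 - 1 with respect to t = -9*t^8 + 21*t^6 - 15*t^4 + 1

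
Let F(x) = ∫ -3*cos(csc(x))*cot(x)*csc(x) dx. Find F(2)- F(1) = -3*sin(csc(1)) + 3*sin(csc(2))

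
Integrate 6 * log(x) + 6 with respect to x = 6*x*log(x) + C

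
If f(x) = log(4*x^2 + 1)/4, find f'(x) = 2*x/(4*x^2 + 1)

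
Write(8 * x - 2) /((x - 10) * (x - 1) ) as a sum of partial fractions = -2/(3*(x - 1)) + 26/(3*(x - 10))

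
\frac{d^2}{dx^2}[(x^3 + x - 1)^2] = 30*x^4 + 24*x^2 - 12*x + 2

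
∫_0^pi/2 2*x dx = pi^2/4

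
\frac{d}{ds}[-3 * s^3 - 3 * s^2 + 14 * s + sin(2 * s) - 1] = -9*s^2 - 6*s + 2*cos(2*s) + 14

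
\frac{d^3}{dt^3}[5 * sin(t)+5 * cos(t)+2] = 5*sin(t) - 5*cos(t)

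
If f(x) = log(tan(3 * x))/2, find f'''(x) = 27*tan(3*x)^3 + 27*tan(3*x) + 27/tan(3*x) + 27/tan(3*x)^3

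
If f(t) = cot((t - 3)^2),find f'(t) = 2*(3 - t)/sin(t^2 - 6*t + 9)^2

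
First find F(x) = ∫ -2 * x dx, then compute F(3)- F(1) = -8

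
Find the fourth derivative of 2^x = 2^x*log(2)^4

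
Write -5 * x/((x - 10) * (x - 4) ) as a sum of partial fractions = 10/(3*(x - 4)) - 25/(3*(x - 10))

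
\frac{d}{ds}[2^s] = 2^s*log(2)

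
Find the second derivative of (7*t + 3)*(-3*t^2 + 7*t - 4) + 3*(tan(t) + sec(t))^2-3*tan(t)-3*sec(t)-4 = -126*t + 18*tan(t)^4 + 36*tan(t)^3*sec(t) - 6*tan(t)^3 + 18*tan(t)^2*sec(t)^2 - 6*tan(t)^2*sec(t) + 24*tan(t)^2 + 30*tan(t)*sec(t) - 6*tan(t) + 6*sec(t)^2 - 3*sec(t) + 86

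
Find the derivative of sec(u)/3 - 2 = tan(u)*sec(u)/3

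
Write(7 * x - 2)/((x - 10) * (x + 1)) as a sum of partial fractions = 9/(11*(x + 1)) + 68/(11*(x - 10))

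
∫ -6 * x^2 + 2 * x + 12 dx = -2*x^3 + x^2 + 12*x + C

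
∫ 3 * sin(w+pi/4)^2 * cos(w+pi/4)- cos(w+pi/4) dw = (sin(2*w) - 1)*sin(w + pi/4)/2 + C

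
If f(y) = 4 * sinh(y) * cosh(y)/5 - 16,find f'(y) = 4*cosh(2*y)/5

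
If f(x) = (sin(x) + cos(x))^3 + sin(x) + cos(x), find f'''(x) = -sqrt(2)*(27*sin(3*x + pi/4) + 5*cos(x + pi/4))/2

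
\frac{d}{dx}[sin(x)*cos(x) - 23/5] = cos(2*x)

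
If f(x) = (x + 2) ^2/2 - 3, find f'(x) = x + 2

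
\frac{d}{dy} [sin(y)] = cos(y)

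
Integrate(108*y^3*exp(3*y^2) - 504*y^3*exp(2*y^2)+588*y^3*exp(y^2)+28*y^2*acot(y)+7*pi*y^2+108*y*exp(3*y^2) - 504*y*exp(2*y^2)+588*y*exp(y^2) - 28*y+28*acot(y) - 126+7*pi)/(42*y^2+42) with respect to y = (2*y + 9)*(4*acot(y) + pi)/12 + 3*exp(3*y^2)/7 - 3*exp(2*y^2) + 7*exp(y^2) + C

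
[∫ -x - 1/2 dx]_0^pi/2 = -pi^2/8 - pi/4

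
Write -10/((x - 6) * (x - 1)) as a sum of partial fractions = 2/(x - 1) - 2/(x - 6)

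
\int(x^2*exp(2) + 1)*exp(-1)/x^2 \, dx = E*x - exp(-1)/x + C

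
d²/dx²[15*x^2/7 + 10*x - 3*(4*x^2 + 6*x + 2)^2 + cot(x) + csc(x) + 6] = -576*x^2 - 864*x - 2154/7 - 1/sin(x) + 2*cos(x)/sin(x)^3 + 2/sin(x)^3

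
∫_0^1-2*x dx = -1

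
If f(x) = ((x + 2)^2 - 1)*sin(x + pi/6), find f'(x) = x^2*cos(x + pi/6) + 2*x*sin(x + pi/6) + 4*x*cos(x + pi/6) + 4*sin(x + pi/6) + 3*cos(x + pi/6)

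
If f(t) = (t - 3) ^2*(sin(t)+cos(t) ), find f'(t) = -t^2*sin(t) + t^2*cos(t) + 8*t*sin(t) - 4*t*cos(t) - 15*sin(t) + 3*cos(t)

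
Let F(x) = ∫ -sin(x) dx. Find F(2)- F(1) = -cos(1) + cos(2)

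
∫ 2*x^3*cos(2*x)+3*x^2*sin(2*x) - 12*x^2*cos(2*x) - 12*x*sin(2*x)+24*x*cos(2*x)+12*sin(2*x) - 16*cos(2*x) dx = (x - 2)^3*sin(2*x) + C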